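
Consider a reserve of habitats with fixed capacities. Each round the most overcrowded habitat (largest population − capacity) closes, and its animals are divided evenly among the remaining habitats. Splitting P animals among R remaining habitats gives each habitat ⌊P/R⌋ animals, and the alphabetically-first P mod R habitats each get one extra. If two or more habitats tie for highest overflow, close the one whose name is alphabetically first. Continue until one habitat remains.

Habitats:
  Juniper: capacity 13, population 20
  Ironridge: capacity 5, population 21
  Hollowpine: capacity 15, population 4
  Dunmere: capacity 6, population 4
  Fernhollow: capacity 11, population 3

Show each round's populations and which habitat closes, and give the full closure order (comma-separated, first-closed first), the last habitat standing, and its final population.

Round 1: Dunmere=4 Fernhollow=3 Hollowpine=4 Ironridge=21 Juniper=20 → close Ironridge (overflow 16)
  21÷4 = 5 each, +1 to first 1
Round 2: Dunmere=10 Fernhollow=8 Hollowpine=9 Juniper=25 → close Juniper (overflow 12)
  25÷3 = 8 each, +1 to first 1
Round 3: Dunmere=19 Fernhollow=16 Hollowpine=17 → close Dunmere (overflow 13)
  19÷2 = 9 each, +1 to first 1
Round 4: Fernhollow=26 Hollowpine=26 → close Fernhollow (overflow 15)
  26÷1 = 26 each, +1 to first 0

Closure order: Ironridge, Juniper, Dunmere, Fernhollow
Last habitat: Hollowpine with 52 animals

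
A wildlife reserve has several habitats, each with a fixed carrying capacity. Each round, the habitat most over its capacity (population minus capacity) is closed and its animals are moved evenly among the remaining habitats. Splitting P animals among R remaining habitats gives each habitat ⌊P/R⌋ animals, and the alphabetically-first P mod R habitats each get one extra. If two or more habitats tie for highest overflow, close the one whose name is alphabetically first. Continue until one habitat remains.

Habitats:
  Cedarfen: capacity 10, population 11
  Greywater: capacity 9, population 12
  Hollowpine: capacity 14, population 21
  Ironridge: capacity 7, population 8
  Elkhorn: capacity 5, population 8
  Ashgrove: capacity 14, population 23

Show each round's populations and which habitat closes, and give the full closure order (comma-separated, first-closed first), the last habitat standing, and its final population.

Round 1: Ashgrove=23 Cedarfen=11 Elkhorn=8 Greywater=12 Hollowpine=21 Ironridge=8 → close Ashgrove (overflow 9)
  23÷5 = 4 each, +1 to first 3
Round 2: Cedarfen=16 Elkhorn=13 Greywater=17 Hollowpine=25 Ironridge=12 → close Hollowpine (overflow 11)
  25÷4 = 6 each, +1 to first 1
Round 3: Cedarfen=23 Elkhorn=19 Greywater=23 Ironridge=18 → close Elkhorn (overflow 14)
  19÷3 = 6 each, +1 to first 1
Round 4: Cedarfen=30 Greywater=29 Ironridge=24 → close Cedarfen (overflow 20)
  30÷2 = 15 each, +1 to first 0
Round 5: Greywater=44 Ironridge=39 → close Greywater (overflow 35)
  44÷1 = 44 each, +1 to first 0

Closure order: Ashgrove, Hollowpine, Elkhorn, Cedarfen, Greywater
Last habitat: Ironridge with 83 animals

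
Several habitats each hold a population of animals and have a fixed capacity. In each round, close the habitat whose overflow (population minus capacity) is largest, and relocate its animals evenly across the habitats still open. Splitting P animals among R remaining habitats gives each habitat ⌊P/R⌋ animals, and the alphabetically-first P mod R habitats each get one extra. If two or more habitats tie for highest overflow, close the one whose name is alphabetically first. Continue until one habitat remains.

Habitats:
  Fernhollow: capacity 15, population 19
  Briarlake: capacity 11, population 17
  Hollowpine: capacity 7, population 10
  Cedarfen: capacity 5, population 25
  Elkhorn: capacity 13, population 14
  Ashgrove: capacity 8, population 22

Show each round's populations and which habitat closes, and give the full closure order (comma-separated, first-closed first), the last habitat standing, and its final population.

Round 1: Ashgrove=22 Briarlake=17 Cedarfen=25 Elkhorn=14 Fernhollow=19 Hollowpine=10 → close Cedarfen (overflow 20)
  25÷5 = 5 each, +1 to first 0
Round 2: Ashgrove=27 Briarlake=22 Elkhorn=19 Fernhollow=24 Hollowpine=15 → close Ashgrove (overflow 19)
  27÷4 = 6 each, +1 to first 3
Round 3: Briarlake=29 Elkhorn=26 Fernhollow=31 Hollowpine=21 → close Briarlake (overflow 18)
  29÷3 = 9 each, +1 to first 2
Round 4: Elkhorn=36 Fernhollow=41 Hollowpine=30 → close Fernhollow (overflow 26)
  41÷2 = 20 each, +1 to first 1
Round 5: Elkhorn=57 Hollowpine=50 → close Elkhorn (overflow 44)
  57÷1 = 57 each, +1 to first 0

Closure order: Cedarfen, Ashgrove, Briarlake, Fernhollow, Elkhorn
Last habitat: Hollowpine with 107 animals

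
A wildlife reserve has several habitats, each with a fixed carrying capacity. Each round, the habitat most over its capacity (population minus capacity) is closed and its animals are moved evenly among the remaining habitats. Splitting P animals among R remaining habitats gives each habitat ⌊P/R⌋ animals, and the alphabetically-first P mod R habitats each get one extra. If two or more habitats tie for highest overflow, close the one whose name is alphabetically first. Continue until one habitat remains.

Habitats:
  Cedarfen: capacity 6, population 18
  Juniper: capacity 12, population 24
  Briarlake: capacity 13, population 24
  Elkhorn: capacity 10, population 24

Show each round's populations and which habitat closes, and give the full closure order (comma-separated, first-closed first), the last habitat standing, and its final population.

Round 1: Briarlake=24 Cedarfen=18 Elkhorn=24 Juniper=24 → close Elkhorn (overflow 14)
  24÷3 = 8 each, +1 to first 0
Round 2: Briarlake=32 Cedarfen=26 Juniper=32 → close Cedarfen (overflow 20)
  26÷2 = 13 each, +1 to first 0
Round 3: Briarlake=45 Juniper=45 → close Juniper (overflow 33)
  45÷1 = 45 each, +1 to first 0

Closure order: Elkhorn, Cedarfen, Juniper
Last habitat: Briarlake with 90 animals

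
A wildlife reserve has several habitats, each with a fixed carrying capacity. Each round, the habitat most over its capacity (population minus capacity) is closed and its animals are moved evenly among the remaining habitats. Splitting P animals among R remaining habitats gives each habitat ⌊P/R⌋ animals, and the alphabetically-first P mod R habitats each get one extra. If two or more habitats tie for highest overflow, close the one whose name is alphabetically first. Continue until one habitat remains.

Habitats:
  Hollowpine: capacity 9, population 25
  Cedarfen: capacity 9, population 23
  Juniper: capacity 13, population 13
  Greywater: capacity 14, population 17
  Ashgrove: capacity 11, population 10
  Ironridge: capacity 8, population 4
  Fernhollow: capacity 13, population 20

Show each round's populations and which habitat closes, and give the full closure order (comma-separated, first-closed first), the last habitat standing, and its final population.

Closure order: Hollowpine, Cedarfen, Fernhollow, Greywater, Ashgrove, Juniper
Last habitat: Ironridge with 112 animals

Round 1: Ashgrove=10 Cedarfen=23 Fernhollow=20 Greywater=17 Hollowpine=25 Ironridge=4 Juniper=13 → close Hollowpine (overflow 16)
  25÷6 = 4 each, +1 to first 1
Round 2: Ashgrove=15 Cedarfen=27 Fernhollow=24 Greywater=21 Ironridge=8 Juniper=17 → close Cedarfen (overflow 18)
  27÷5 = 5 each, +1 to first 2
Round 3: Ashgrove=21 Fernhollow=30 Greywater=26 Ironridge=13 Juniper=22 → close Fernhollow (overflow 17)
  30÷4 = 7 each, +1 to first 2
Round 4: Ashgrove=29 Greywater=34 Ironridge=20 Juniper=29 → close Greywater (overflow 20)
  34÷3 = 11 each, +1 to first 1
Round 5: Ashgrove=41 Ironridge=31 Juniper=40 → close Ashgrove (overflow 30)
  41÷2 = 20 each, +1 to first 1
Round 6: Ironridge=52 Juniper=60 → close Juniper (overflow 47)
  60÷1 = 60 each, +1 to first 0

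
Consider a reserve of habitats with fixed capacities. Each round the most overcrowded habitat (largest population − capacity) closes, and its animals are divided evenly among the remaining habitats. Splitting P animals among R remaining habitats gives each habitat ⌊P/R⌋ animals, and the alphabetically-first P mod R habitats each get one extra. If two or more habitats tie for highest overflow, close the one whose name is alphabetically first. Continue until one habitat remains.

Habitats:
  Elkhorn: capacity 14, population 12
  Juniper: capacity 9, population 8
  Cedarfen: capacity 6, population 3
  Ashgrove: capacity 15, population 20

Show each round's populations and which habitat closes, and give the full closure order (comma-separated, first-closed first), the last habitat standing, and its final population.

Round 1: Ashgrove=20 Cedarfen=3 Elkhorn=12 Juniper=8 → close Ashgrove (overflow 5)
  20÷3 = 6 each, +1 to first 2
Round 2: Cedarfen=10 Elkhorn=19 Juniper=14 → close Elkhorn (overflow 5)
  19÷2 = 9 each, +1 to first 1
Round 3: Cedarfen=20 Juniper=23 → close Cedarfen (overflow 14)
  20÷1 = 20 each, +1 to first 0

Closure order: Ashgrove, Elkhorn, Cedarfen
Last habitat: Juniper with 43 animals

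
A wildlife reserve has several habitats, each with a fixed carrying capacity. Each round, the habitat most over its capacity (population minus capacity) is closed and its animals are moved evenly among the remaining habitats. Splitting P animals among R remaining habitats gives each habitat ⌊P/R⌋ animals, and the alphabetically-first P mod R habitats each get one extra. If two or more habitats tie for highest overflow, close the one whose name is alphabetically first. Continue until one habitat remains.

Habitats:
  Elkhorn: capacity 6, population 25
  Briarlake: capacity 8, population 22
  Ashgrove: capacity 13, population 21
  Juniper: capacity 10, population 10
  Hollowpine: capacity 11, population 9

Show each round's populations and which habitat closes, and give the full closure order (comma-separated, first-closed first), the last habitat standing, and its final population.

Closure order: Elkhorn, Briarlake, Ashgrove, Juniper
Last habitat: Hollowpine with 87 animals

Round 1: Ashgrove=21 Briarlake=22 Elkhorn=25 Hollowpine=9 Juniper=10 → close Elkhorn (overflow 19)
  25÷4 = 6 each, +1 to first 1
Round 2: Ashgrove=28 Briarlake=28 Hollowpine=15 Juniper=16 → close Briarlake (overflow 20)
  28÷3 = 9 each, +1 to first 1
Round 3: Ashgrove=38 Hollowpine=24 Juniper=25 → close Ashgrove (overflow 25)
  38÷2 = 19 each, +1 to first 0
Round 4: Hollowpine=43 Juniper=44 → close Juniper (overflow 34)
  44÷1 = 44 each, +1 to first 0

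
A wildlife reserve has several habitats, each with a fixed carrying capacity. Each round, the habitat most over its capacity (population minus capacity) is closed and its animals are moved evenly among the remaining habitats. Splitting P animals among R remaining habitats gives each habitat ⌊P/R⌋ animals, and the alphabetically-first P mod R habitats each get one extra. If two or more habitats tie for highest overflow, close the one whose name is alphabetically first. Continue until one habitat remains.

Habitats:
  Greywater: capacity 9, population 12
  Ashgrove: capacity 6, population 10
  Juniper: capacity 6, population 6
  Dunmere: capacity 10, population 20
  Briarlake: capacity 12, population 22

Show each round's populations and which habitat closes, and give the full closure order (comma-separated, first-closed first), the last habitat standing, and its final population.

Closure order: Briarlake, Dunmere, Ashgrove, Greywater
Last habitat: Juniper with 70 animals

Round 1: Ashgrove=10 Briarlake=22 Dunmere=20 Greywater=12 Juniper=6 → close Briarlake (overflow 10)
  22÷4 = 5 each, +1 to first 2
Round 2: Ashgrove=16 Dunmere=26 Greywater=17 Juniper=11 → close Dunmere (overflow 16)
  26÷3 = 8 each, +1 to first 2
Round 3: Ashgrove=25 Greywater=26 Juniper=19 → close Ashgrove (overflow 19)
  25÷2 = 12 each, +1 to first 1
Round 4: Greywater=39 Juniper=31 → close Greywater (overflow 30)
  39÷1 = 39 each, +1 to first 0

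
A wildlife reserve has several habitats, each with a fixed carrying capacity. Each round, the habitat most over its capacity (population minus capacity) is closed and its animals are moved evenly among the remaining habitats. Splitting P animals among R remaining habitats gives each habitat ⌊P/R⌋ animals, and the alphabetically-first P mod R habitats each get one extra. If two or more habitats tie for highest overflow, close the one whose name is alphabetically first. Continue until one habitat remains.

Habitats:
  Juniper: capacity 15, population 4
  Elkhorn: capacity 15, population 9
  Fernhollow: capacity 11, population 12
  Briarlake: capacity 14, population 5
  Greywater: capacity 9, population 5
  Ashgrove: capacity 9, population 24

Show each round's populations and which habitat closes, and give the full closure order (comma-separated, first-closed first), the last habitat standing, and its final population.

Closure order: Ashgrove, Fernhollow, Greywater, Elkhorn, Briarlake
Last habitat: Juniper with 59 animals

Round 1: Ashgrove=24 Briarlake=5 Elkhorn=9 Fernhollow=12 Greywater=5 Juniper=4 → close Ashgrove (overflow 15)
  24÷5 = 4 each, +1 to first 4
Round 2: Briarlake=10 Elkhorn=14 Fernhollow=17 Greywater=10 Juniper=8 → close Fernhollow (overflow 6)
  17÷4 = 4 each, +1 to first 1
Round 3: Briarlake=15 Elkhorn=18 Greywater=14 Juniper=12 → close Greywater (overflow 5)
  14÷3 = 4 each, +1 to first 2
Round 4: Briarlake=20 Elkhorn=23 Juniper=16 → close Elkhorn (overflow 8)
  23÷2 = 11 each, +1 to first 1
Round 5: Briarlake=32 Juniper=27 → close Briarlake (overflow 18)
  32÷1 = 32 each, +1 to first 0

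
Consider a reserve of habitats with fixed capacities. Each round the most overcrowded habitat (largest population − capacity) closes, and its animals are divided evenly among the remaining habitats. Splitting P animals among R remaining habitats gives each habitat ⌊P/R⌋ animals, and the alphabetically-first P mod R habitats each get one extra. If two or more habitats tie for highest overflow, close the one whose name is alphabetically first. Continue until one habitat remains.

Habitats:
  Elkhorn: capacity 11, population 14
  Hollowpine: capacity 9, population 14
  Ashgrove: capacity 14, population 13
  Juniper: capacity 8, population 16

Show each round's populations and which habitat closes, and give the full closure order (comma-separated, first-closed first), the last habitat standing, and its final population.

Closure order: Juniper, Hollowpine, Elkhorn
Last habitat: Ashgrove with 57 animals

Round 1: Ashgrove=13 Elkhorn=14 Hollowpine=14 Juniper=16 → close Juniper (overflow 8)
  16÷3 = 5 each, +1 to first 1
Round 2: Ashgrove=19 Elkhorn=19 Hollowpine=19 → close Hollowpine (overflow 10)
  19÷2 = 9 each, +1 to first 1
Round 3: Ashgrove=29 Elkhorn=28 → close Elkhorn (overflow 17)
  28÷1 = 28 each, +1 to first 0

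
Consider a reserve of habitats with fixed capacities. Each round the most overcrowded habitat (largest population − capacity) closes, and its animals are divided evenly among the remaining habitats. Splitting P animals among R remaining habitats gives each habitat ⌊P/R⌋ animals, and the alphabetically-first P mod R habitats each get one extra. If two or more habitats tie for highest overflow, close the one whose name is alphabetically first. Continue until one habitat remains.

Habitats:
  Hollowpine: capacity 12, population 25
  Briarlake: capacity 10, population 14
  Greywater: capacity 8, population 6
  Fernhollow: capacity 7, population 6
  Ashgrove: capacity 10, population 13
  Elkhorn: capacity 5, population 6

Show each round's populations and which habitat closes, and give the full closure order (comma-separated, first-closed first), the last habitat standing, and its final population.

Closure order: Hollowpine, Briarlake, Ashgrove, Elkhorn, Fernhollow
Last habitat: Greywater with 70 animals

Round 1: Ashgrove=13 Briarlake=14 Elkhorn=6 Fernhollow=6 Greywater=6 Hollowpine=25 → close Hollowpine (overflow 13)
  25÷5 = 5 each, +1 to first 0
Round 2: Ashgrove=18 Briarlake=19 Elkhorn=11 Fernhollow=11 Greywater=11 → close Briarlake (overflow 9)
  19÷4 = 4 each, +1 to first 3
Round 3: Ashgrove=23 Elkhorn=16 Fernhollow=16 Greywater=15 → close Ashgrove (overflow 13)
  23÷3 = 7 each, +1 to first 2
Round 4: Elkhorn=24 Fernhollow=24 Greywater=22 → close Elkhorn (overflow 19)
  24÷2 = 12 each, +1 to first 0
Round 5: Fernhollow=36 Greywater=34 → close Fernhollow (overflow 29)
  36÷1 = 36 each, +1 to first 0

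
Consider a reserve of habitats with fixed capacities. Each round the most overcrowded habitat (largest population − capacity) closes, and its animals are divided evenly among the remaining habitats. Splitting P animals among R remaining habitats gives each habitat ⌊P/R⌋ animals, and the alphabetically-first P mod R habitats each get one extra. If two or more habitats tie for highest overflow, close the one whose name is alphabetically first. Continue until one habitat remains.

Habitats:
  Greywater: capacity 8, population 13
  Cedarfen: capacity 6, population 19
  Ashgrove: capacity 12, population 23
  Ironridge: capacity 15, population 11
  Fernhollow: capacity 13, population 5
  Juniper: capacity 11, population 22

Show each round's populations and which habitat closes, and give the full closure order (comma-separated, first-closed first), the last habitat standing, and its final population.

Round 1: Ashgrove=23 Cedarfen=19 Fernhollow=5 Greywater=13 Ironridge=11 Juniper=22 → close Cedarfen (overflow 13)
  19÷5 = 3 each, +1 to first 4
Round 2: Ashgrove=27 Fernhollow=9 Greywater=17 Ironridge=15 Juniper=25 → close Ashgrove (overflow 15)
  27÷4 = 6 each, +1 to first 3
Round 3: Fernhollow=16 Greywater=24 Ironridge=22 Juniper=31 → close Juniper (overflow 20)
  31÷3 = 10 each, +1 to first 1
Round 4: Fernhollow=27 Greywater=34 Ironridge=32 → close Greywater (overflow 26)
  34÷2 = 17 each, +1 to first 0
Round 5: Fernhollow=44 Ironridge=49 → close Ironridge (overflow 34)
  49÷1 = 49 each, +1 to first 0

Closure order: Cedarfen, Ashgrove, Juniper, Greywater, Ironridge
Last habitat: Fernhollow with 93 animals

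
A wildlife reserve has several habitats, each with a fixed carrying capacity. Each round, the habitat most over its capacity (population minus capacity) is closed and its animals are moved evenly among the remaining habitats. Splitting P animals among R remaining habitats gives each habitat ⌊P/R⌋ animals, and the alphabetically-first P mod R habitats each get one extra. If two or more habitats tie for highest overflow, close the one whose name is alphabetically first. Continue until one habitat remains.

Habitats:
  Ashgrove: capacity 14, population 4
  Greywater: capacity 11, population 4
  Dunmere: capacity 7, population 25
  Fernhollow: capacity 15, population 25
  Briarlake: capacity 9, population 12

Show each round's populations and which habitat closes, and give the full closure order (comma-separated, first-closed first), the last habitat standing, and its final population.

Round 1: Ashgrove=4 Briarlake=12 Dunmere=25 Fernhollow=25 Greywater=4 → close Dunmere (overflow 18)
  25÷4 = 6 each, +1 to first 1
Round 2: Ashgrove=11 Briarlake=18 Fernhollow=31 Greywater=10 → close Fernhollow (overflow 16)
  31÷3 = 10 each, +1 to first 1
Round 3: Ashgrove=22 Briarlake=28 Greywater=20 → close Briarlake (overflow 19)
  28÷2 = 14 each, +1 to first 0
Round 4: Ashgrove=36 Greywater=34 → close Greywater (overflow 23)
  34÷1 = 34 each, +1 to first 0

Closure order: Dunmere, Fernhollow, Briarlake, Greywater
Last habitat: Ashgrove with 70 animals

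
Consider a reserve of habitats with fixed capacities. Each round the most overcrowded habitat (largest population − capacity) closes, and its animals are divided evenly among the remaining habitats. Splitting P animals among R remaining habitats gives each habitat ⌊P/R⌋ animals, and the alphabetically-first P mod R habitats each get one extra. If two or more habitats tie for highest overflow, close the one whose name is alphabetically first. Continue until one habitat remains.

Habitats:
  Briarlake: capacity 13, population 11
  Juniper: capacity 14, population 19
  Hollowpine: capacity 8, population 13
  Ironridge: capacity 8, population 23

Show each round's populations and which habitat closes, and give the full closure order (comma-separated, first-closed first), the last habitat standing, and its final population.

Round 1: Briarlake=11 Hollowpine=13 Ironridge=23 Juniper=19 → close Ironridge (overflow 15)
  23÷3 = 7 each, +1 to first 2
Round 2: Briarlake=19 Hollowpine=21 Juniper=26 → close Hollowpine (overflow 13)
  21÷2 = 10 each, +1 to first 1
Round 3: Briarlake=30 Juniper=36 → close Juniper (overflow 22)
  36÷1 = 36 each, +1 to first 0

Closure order: Ironridge, Hollowpine, Juniper
Last habitat: Briarlake with 66 animals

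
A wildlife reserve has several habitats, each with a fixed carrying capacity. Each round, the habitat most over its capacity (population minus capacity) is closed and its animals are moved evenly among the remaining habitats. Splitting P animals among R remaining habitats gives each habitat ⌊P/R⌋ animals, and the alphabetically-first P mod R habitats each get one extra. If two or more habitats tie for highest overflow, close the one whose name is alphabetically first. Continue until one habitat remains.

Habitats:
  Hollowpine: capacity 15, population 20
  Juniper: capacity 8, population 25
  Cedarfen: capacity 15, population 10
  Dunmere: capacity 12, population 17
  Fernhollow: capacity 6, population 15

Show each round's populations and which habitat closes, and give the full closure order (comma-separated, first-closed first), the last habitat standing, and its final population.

Closure order: Juniper, Fernhollow, Dunmere, Hollowpine
Last habitat: Cedarfen with 87 animals

Round 1: Cedarfen=10 Dunmere=17 Fernhollow=15 Hollowpine=20 Juniper=25 → close Juniper (overflow 17)
  25÷4 = 6 each, +1 to first 1
Round 2: Cedarfen=17 Dunmere=23 Fernhollow=21 Hollowpine=26 → close Fernhollow (overflow 15)
  21÷3 = 7 each, +1 to first 0
Round 3: Cedarfen=24 Dunmere=30 Hollowpine=33 → close Dunmere (overflow 18)
  30÷2 = 15 each, +1 to first 0
Round 4: Cedarfen=39 Hollowpine=48 → close Hollowpine (overflow 33)
  48÷1 = 48 each, +1 to first 0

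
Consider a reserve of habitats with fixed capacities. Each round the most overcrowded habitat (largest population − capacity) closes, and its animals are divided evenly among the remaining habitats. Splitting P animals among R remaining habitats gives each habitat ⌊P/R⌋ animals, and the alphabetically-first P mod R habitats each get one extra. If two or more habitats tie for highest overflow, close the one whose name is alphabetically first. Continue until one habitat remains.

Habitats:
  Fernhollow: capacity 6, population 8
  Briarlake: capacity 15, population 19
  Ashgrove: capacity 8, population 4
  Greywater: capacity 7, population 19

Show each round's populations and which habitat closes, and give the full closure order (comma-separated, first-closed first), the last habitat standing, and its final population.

Closure order: Greywater, Briarlake, Fernhollow
Last habitat: Ashgrove with 50 animals

Round 1: Ashgrove=4 Briarlake=19 Fernhollow=8 Greywater=19 → close Greywater (overflow 12)
  19÷3 = 6 each, +1 to first 1
Round 2: Ashgrove=11 Briarlake=25 Fernhollow=14 → close Briarlake (overflow 10)
  25÷2 = 12 each, +1 to first 1
Round 3: Ashgrove=24 Fernhollow=26 → close Fernhollow (overflow 20)
  26÷1 = 26 each, +1 to first 0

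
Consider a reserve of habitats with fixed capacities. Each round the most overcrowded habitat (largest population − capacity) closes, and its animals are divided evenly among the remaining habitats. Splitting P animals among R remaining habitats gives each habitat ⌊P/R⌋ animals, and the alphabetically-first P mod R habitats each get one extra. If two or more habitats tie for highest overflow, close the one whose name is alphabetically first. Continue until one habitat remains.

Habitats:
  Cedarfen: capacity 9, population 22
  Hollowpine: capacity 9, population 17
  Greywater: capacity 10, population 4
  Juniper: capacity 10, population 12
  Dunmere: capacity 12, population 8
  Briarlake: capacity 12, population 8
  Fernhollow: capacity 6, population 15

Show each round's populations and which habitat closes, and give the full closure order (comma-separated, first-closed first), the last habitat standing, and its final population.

Closure order: Cedarfen, Fernhollow, Hollowpine, Juniper, Briarlake, Dunmere
Last habitat: Greywater with 86 animals

Round 1: Briarlake=8 Cedarfen=22 Dunmere=8 Fernhollow=15 Greywater=4 Hollowpine=17 Juniper=12 → close Cedarfen (overflow 13)
  22÷6 = 3 each, +1 to first 4
Round 2: Briarlake=12 Dunmere=12 Fernhollow=19 Greywater=8 Hollowpine=20 Juniper=15 → close Fernhollow (overflow 13)
  19÷5 = 3 each, +1 to first 4
Round 3: Briarlake=16 Dunmere=16 Greywater=12 Hollowpine=24 Juniper=18 → close Hollowpine (overflow 15)
  24÷4 = 6 each, +1 to first 0
Round 4: Briarlake=22 Dunmere=22 Greywater=18 Juniper=24 → close Juniper (overflow 14)
  24÷3 = 8 each, +1 to first 0
Round 5: Briarlake=30 Dunmere=30 Greywater=26 → close Briarlake (overflow 18)
  30÷2 = 15 each, +1 to first 0
Round 6: Dunmere=45 Greywater=41 → close Dunmere (overflow 33)
  45÷1 = 45 each, +1 to first 0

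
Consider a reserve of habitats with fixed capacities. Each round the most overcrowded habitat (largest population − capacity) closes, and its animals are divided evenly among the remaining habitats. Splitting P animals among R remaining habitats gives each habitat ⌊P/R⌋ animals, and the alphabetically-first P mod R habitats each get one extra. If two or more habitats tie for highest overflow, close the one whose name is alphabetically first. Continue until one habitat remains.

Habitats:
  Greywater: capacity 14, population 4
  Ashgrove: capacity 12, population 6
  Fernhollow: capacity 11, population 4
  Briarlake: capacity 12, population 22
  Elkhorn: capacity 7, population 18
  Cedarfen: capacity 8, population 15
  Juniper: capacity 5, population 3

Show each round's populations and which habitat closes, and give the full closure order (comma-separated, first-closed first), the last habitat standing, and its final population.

Round 1: Ashgrove=6 Briarlake=22 Cedarfen=15 Elkhorn=18 Fernhollow=4 Greywater=4 Juniper=3 → close Elkhorn (overflow 11)
  18÷6 = 3 each, +1 to first 0
Round 2: Ashgrove=9 Briarlake=25 Cedarfen=18 Fernhollow=7 Greywater=7 Juniper=6 → close Briarlake (overflow 13)
  25÷5 = 5 each, +1 to first 0
Round 3: Ashgrove=14 Cedarfen=23 Fernhollow=12 Greywater=12 Juniper=11 → close Cedarfen (overflow 15)
  23÷4 = 5 each, +1 to first 3
Round 4: Ashgrove=20 Fernhollow=18 Greywater=18 Juniper=16 → close Juniper (overflow 11)
  16÷3 = 5 each, +1 to first 1
Round 5: Ashgrove=26 Fernhollow=23 Greywater=23 → close Ashgrove (overflow 14)
  26÷2 = 13 each, +1 to first 0
Round 6: Fernhollow=36 Greywater=36 → close Fernhollow (overflow 25)
  36÷1 = 36 each, +1 to first 0

Closure order: Elkhorn, Briarlake, Cedarfen, Juniper, Ashgrove, Fernhollow
Last habitat: Greywater with 72 animals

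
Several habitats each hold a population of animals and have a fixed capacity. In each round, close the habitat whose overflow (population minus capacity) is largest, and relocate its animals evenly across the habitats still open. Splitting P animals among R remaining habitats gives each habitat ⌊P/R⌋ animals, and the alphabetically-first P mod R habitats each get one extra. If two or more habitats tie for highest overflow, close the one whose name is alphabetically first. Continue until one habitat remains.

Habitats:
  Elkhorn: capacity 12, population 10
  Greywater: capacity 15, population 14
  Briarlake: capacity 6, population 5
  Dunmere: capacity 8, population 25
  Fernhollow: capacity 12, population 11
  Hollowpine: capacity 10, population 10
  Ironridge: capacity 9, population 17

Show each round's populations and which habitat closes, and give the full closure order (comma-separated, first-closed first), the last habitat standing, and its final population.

Round 1: Briarlake=5 Dunmere=25 Elkhorn=10 Fernhollow=11 Greywater=14 Hollowpine=10 Ironridge=17 → close Dunmere (overflow 17)
  25÷6 = 4 each, +1 to first 1
Round 2: Briarlake=10 Elkhorn=14 Fernhollow=15 Greywater=18 Hollowpine=14 Ironridge=21 → close Ironridge (overflow 12)
  21÷5 = 4 each, +1 to first 1
Round 3: Briarlake=15 Elkhorn=18 Fernhollow=19 Greywater=22 Hollowpine=18 → close Briarlake (overflow 9)
  15÷4 = 3 each, +1 to first 3
Round 4: Elkhorn=22 Fernhollow=23 Greywater=26 Hollowpine=21 → close Fernhollow (overflow 11)
  23÷3 = 7 each, +1 to first 2
Round 5: Elkhorn=30 Greywater=34 Hollowpine=28 → close Greywater (overflow 19)
  34÷2 = 17 each, +1 to first 0
Round 6: Elkhorn=47 Hollowpine=45 → close Elkhorn (overflow 35)
  47÷1 = 47 each, +1 to first 0

Closure order: Dunmere, Ironridge, Briarlake, Fernhollow, Greywater, Elkhorn
Last habitat: Hollowpine with 92 animals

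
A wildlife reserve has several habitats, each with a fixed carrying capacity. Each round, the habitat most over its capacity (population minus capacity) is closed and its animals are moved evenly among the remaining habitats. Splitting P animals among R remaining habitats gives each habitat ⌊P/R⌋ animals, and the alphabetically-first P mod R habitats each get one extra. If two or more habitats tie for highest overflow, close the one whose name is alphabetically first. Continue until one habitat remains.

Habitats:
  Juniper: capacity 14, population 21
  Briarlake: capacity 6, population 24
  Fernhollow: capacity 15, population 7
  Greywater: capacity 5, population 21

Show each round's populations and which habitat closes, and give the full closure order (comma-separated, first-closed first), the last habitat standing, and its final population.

Closure order: Briarlake, Greywater, Juniper
Last habitat: Fernhollow with 73 animals

Round 1: Briarlake=24 Fernhollow=7 Greywater=21 Juniper=21 → close Briarlake (overflow 18)
  24÷3 = 8 each, +1 to first 0
Round 2: Fernhollow=15 Greywater=29 Juniper=29 → close Greywater (overflow 24)
  29÷2 = 14 each, +1 to first 1
Round 3: Fernhollow=30 Juniper=43 → close Juniper (overflow 29)
  43÷1 = 43 each, +1 to first 0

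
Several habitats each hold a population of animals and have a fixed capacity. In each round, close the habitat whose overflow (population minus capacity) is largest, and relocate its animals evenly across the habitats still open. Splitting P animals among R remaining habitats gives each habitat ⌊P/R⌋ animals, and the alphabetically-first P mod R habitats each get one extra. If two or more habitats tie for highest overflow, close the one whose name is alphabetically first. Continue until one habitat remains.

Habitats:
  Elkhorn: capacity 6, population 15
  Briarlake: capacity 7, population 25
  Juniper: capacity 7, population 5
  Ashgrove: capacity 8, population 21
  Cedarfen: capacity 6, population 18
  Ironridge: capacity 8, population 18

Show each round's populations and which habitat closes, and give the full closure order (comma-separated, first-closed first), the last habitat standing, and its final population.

Closure order: Briarlake, Ashgrove, Cedarfen, Elkhorn, Ironridge
Last habitat: Juniper with 102 animals

Round 1: Ashgrove=21 Briarlake=25 Cedarfen=18 Elkhorn=15 Ironridge=18 Juniper=5 → close Briarlake (overflow 18)
  25÷5 = 5 each, +1 to first 0
Round 2: Ashgrove=26 Cedarfen=23 Elkhorn=20 Ironridge=23 Juniper=10 → close Ashgrove (overflow 18)
  26÷4 = 6 each, +1 to first 2
Round 3: Cedarfen=30 Elkhorn=27 Ironridge=29 Juniper=16 → close Cedarfen (overflow 24)
  30÷3 = 10 each, +1 to first 0
Round 4: Elkhorn=37 Ironridge=39 Juniper=26 → close Elkhorn (overflow 31)
  37÷2 = 18 each, +1 to first 1
Round 5: Ironridge=58 Juniper=44 → close Ironridge (overflow 50)
  58÷1 = 58 each, +1 to first 0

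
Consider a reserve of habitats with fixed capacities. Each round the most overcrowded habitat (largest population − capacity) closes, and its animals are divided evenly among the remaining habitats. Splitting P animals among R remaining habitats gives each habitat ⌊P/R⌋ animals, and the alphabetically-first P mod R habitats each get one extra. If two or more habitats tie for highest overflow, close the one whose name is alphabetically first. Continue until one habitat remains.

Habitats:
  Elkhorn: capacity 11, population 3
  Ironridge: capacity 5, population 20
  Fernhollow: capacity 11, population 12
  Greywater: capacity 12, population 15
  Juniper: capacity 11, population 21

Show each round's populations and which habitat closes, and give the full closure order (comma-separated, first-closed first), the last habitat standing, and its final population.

Round 1: Elkhorn=3 Fernhollow=12 Greywater=15 Ironridge=20 Juniper=21 → close Ironridge (overflow 15)
  20÷4 = 5 each, +1 to first 0
Round 2: Elkhorn=8 Fernhollow=17 Greywater=20 Juniper=26 → close Juniper (overflow 15)
  26÷3 = 8 each, +1 to first 2
Round 3: Elkhorn=17 Fernhollow=26 Greywater=28 → close Greywater (overflow 16)
  28÷2 = 14 each, +1 to first 0
Round 4: Elkhorn=31 Fernhollow=40 → close Fernhollow (overflow 29)
  40÷1 = 40 each, +1 to first 0

Closure order: Ironridge, Juniper, Greywater, Fernhollow
Last habitat: Elkhorn with 71 animals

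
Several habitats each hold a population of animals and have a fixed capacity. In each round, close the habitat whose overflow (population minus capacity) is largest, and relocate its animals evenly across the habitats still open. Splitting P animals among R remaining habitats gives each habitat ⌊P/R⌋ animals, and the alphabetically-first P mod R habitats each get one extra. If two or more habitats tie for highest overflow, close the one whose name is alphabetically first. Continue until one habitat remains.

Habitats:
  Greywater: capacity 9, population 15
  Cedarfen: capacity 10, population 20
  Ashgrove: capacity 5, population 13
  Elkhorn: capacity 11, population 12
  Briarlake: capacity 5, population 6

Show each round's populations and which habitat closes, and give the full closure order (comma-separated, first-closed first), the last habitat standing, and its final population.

Round 1: Ashgrove=13 Briarlake=6 Cedarfen=20 Elkhorn=12 Greywater=15 → close Cedarfen (overflow 10)
  20÷4 = 5 each, +1 to first 0
Round 2: Ashgrove=18 Briarlake=11 Elkhorn=17 Greywater=20 → close Ashgrove (overflow 13)
  18÷3 = 6 each, +1 to first 0
Round 3: Briarlake=17 Elkhorn=23 Greywater=26 → close Greywater (overflow 17)
  26÷2 = 13 each, +1 to first 0
Round 4: Briarlake=30 Elkhorn=36 → close Briarlake (overflow 25)
  30÷1 = 30 each, +1 to first 0

Closure order: Cedarfen, Ashgrove, Greywater, Briarlake
Last habitat: Elkhorn with 66 animals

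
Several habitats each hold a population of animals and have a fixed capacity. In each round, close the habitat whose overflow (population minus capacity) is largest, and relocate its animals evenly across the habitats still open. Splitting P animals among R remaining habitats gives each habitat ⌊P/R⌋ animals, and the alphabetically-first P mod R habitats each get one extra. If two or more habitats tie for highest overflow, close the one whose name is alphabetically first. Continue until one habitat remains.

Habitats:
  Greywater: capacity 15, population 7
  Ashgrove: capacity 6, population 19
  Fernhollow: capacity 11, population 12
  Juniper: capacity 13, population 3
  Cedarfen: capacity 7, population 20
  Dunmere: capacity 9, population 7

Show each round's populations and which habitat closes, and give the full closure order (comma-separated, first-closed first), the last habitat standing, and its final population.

Round 1: Ashgrove=19 Cedarfen=20 Dunmere=7 Fernhollow=12 Greywater=7 Juniper=3 → close Ashgrove (overflow 13)
  19÷5 = 3 each, +1 to first 4
Round 2: Cedarfen=24 Dunmere=11 Fernhollow=16 Greywater=11 Juniper=6 → close Cedarfen (overflow 17)
  24÷4 = 6 each, +1 to first 0
Round 3: Dunmere=17 Fernhollow=22 Greywater=17 Juniper=12 → close Fernhollow (overflow 11)
  22÷3 = 7 each, +1 to first 1
Round 4: Dunmere=25 Greywater=24 Juniper=19 → close Dunmere (overflow 16)
  25÷2 = 12 each, +1 to first 1
Round 5: Greywater=37 Juniper=31 → close Greywater (overflow 22)
  37÷1 = 37 each, +1 to first 0

Closure order: Ashgrove, Cedarfen, Fernhollow, Dunmere, Greywater
Last habitat: Juniper with 68 animals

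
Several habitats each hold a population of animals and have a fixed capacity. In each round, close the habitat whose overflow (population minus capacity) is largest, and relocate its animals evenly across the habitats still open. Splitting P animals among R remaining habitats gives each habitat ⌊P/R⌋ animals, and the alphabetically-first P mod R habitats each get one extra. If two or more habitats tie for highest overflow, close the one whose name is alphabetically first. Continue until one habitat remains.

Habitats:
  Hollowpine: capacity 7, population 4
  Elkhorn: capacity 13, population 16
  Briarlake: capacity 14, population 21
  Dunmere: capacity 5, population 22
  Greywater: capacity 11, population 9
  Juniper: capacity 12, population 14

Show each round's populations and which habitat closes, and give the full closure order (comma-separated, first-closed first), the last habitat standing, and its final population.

Round 1: Briarlake=21 Dunmere=22 Elkhorn=16 Greywater=9 Hollowpine=4 Juniper=14 → close Dunmere (overflow 17)
  22÷5 = 4 each, +1 to first 2
Round 2: Briarlake=26 Elkhorn=21 Greywater=13 Hollowpine=8 Juniper=18 → close Briarlake (overflow 12)
  26÷4 = 6 each, +1 to first 2
Round 3: Elkhorn=28 Greywater=20 Hollowpine=14 Juniper=24 → close Elkhorn (overflow 15)
  28÷3 = 9 each, +1 to first 1
Round 4: Greywater=30 Hollowpine=23 Juniper=33 → close Juniper (overflow 21)
  33÷2 = 16 each, +1 to first 1
Round 5: Greywater=47 Hollowpine=39 → close Greywater (overflow 36)
  47÷1 = 47 each, +1 to first 0

Closure order: Dunmere, Briarlake, Elkhorn, Juniper, Greywater
Last habitat: Hollowpine with 86 animals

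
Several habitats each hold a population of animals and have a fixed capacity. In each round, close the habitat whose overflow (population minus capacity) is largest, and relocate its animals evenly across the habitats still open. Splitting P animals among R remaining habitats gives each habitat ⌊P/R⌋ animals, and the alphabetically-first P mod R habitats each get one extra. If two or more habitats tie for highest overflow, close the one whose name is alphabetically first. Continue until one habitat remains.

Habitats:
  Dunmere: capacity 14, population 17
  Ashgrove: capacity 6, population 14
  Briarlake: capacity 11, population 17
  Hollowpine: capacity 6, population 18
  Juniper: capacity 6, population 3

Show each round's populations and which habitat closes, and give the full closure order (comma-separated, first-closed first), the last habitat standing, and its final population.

Round 1: Ashgrove=14 Briarlake=17 Dunmere=17 Hollowpine=18 Juniper=3 → close Hollowpine (overflow 12)
  18÷4 = 4 each, +1 to first 2
Round 2: Ashgrove=19 Briarlake=22 Dunmere=21 Juniper=7 → close Ashgrove (overflow 13)
  19÷3 = 6 each, +1 to first 1
Round 3: Briarlake=29 Dunmere=27 Juniper=13 → close Briarlake (overflow 18)
  29÷2 = 14 each, +1 to first 1
Round 4: Dunmere=42 Juniper=27 → close Dunmere (overflow 28)
  42÷1 = 42 each, +1 to first 0

Closure order: Hollowpine, Ashgrove, Briarlake, Dunmere
Last habitat: Juniper with 69 animals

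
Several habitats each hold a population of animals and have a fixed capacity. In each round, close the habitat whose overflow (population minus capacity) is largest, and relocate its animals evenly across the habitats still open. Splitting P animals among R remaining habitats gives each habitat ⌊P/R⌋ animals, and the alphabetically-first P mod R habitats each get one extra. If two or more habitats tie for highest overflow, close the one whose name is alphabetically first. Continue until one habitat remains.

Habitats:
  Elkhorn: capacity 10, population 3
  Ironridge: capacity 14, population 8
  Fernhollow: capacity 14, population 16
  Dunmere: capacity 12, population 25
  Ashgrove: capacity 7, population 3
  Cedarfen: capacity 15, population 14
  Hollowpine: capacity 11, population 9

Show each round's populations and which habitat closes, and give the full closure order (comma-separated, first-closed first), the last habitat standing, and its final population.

Round 1: Ashgrove=3 Cedarfen=14 Dunmere=25 Elkhorn=3 Fernhollow=16 Hollowpine=9 Ironridge=8 → close Dunmere (overflow 13)
  25÷6 = 4 each, +1 to first 1
Round 2: Ashgrove=8 Cedarfen=18 Elkhorn=7 Fernhollow=20 Hollowpine=13 Ironridge=12 → close Fernhollow (overflow 6)
  20÷5 = 4 each, +1 to first 0
Round 3: Ashgrove=12 Cedarfen=22 Elkhorn=11 Hollowpine=17 Ironridge=16 → close Cedarfen (overflow 7)
  22÷4 = 5 each, +1 to first 2
Round 4: Ashgrove=18 Elkhorn=17 Hollowpine=22 Ironridge=21 → close Ashgrove (overflow 11)
  18÷3 = 6 each, +1 to first 0
Round 5: Elkhorn=23 Hollowpine=28 Ironridge=27 → close Hollowpine (overflow 17)
  28÷2 = 14 each, +1 to first 0
Round 6: Elkhorn=37 Ironridge=41 → close Elkhorn (overflow 27)
  37÷1 = 37 each, +1 to first 0

Closure order: Dunmere, Fernhollow, Cedarfen, Ashgrove, Hollowpine, Elkhorn
Last habitat: Ironridge with 78 animals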